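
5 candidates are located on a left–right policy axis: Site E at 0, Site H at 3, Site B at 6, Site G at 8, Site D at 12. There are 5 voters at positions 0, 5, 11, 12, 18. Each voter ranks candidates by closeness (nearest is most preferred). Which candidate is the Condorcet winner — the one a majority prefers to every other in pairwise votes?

Site D

With single-peaked preferences on a line, the Condorcet winner is the candidate closest to the median voter.
The median voter (position 11) is closest to Site D at 12.
Check: Site D vs Site E — voters closer to Site D: 3 of 5.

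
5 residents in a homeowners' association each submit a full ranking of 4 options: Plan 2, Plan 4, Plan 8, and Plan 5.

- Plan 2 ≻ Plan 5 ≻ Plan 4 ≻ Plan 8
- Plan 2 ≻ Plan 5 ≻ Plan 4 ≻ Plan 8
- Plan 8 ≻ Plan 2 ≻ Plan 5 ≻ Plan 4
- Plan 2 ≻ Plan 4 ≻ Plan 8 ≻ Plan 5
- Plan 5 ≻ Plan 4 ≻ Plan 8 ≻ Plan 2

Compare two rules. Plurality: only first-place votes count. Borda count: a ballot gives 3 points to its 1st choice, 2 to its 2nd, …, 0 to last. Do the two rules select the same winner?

Yes

Plurality first-place counts: Plan 2 3, Plan 4 0, Plan 8 1, Plan 5 1 → Plan 2.
Borda totals: Plan 2 11, Plan 4 6, Plan 8 5, Plan 5 8 → Plan 2.
The two rules agree on Plan 2.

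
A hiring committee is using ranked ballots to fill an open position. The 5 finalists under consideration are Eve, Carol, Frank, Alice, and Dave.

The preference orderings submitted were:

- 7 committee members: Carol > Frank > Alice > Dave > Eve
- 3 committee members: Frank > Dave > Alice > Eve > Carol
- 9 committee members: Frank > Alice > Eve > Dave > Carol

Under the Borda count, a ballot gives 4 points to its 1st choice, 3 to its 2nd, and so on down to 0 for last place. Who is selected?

Frank

Borda scores:
  Eve: 7·0 + 3·1 + 9·2 = 21
  Carol: 7·4 + 3·0 + 9·0 = 28
  Frank: 7·3 + 3·4 + 9·4 = 69
  Alice: 7·2 + 3·2 + 9·3 = 47
  Dave: 7·1 + 3·3 + 9·1 = 25
Frank has the highest total.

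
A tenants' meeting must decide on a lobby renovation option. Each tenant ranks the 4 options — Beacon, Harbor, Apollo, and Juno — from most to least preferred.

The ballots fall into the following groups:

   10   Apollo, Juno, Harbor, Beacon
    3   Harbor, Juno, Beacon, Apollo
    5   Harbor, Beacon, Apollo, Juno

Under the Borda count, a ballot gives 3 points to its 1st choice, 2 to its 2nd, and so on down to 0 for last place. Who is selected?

Borda scores:
  Beacon: 10·0 + 3·1 + 5·2 = 13
  Harbor: 10·1 + 3·3 + 5·3 = 34
  Apollo: 10·3 + 3·0 + 5·1 = 35
  Juno: 10·2 + 3·2 + 5·0 = 26
Apollo has the highest total.

Apollo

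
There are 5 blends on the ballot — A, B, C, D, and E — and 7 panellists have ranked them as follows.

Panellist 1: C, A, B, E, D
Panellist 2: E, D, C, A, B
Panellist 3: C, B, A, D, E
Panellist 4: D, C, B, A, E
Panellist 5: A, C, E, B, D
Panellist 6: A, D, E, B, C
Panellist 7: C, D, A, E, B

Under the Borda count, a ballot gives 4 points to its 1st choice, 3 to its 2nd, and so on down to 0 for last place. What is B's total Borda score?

Borda scores:
  A: 3 + 1 + 2 + 1 + 4 + 4 + 2 = 17
  B: 2 + 0 + 3 + 2 + 1 + 1 + 0 = 9
  C: 4 + 2 + 4 + 3 + 3 + 0 + 4 = 20
  D: 0 + 3 + 1 + 4 + 0 + 3 + 3 = 14
  E: 1 + 4 + 0 + 0 + 2 + 2 + 1 = 10

9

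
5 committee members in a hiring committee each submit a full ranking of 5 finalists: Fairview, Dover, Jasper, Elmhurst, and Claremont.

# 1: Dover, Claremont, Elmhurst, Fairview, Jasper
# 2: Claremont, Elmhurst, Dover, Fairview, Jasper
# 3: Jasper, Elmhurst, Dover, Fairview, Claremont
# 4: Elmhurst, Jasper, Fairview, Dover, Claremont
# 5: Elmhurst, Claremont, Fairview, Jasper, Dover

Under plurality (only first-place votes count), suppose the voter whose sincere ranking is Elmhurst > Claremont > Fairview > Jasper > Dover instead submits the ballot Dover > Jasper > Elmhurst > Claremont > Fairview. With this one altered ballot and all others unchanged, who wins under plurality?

Dover

First-place totals with the altered ballot: Fairview 0, Dover 2, Jasper 1, Elmhurst 1, Claremont 1.
The switch changes the winner from Elmhurst to Dover.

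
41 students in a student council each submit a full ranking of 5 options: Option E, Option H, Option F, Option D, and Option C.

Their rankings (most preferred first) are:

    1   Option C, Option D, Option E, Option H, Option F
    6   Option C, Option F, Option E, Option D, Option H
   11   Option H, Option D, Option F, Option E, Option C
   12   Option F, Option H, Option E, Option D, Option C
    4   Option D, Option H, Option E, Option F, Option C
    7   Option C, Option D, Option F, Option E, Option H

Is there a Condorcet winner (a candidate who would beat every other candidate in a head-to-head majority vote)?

No

Head-to-head results (41 voters total):
Option E vs Option H: Option H wins 27–14.
Option E vs Option F: Option F wins 36–5.
Option E vs Option D: Option D wins 23–18.
Option E vs Option C: Option E wins 27–14.
Option H vs Option F: Option F wins 25–16.
Option H vs Option D: Option H wins 23–18.
Option H vs Option C: Option H wins 27–14.
Option F vs Option D: Option D wins 23–18.
Option F vs Option C: Option F wins 27–14.
Option D vs Option C: Option D wins 27–14.
No candidate beats all others: Option H beats Option D beats Option F beats Option H, a majority cycle.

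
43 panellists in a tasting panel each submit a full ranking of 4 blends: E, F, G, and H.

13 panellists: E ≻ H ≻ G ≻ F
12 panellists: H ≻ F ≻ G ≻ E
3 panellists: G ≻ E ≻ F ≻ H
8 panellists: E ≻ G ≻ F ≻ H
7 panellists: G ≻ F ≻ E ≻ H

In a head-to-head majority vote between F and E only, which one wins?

E

Ballots ranking F above E: 12+7 = 19.
Ballots ranking E above F: 13+3+8 = 24.
E wins the head-to-head, 24–19.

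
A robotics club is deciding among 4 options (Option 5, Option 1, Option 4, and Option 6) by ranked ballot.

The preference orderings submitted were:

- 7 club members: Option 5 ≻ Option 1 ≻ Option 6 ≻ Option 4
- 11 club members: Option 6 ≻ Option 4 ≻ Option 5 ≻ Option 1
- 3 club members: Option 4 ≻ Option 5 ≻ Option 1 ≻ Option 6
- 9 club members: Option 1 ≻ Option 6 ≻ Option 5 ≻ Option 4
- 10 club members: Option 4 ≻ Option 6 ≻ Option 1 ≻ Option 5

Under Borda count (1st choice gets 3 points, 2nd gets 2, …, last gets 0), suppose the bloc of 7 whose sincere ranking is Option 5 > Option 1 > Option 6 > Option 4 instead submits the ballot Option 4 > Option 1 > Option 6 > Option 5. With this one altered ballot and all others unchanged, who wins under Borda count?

Borda totals with the altered ballot: Option 5 26, Option 1 54, Option 4 82, Option 6 78.
The switch changes the winner from Option 6 to Option 4.

Option 4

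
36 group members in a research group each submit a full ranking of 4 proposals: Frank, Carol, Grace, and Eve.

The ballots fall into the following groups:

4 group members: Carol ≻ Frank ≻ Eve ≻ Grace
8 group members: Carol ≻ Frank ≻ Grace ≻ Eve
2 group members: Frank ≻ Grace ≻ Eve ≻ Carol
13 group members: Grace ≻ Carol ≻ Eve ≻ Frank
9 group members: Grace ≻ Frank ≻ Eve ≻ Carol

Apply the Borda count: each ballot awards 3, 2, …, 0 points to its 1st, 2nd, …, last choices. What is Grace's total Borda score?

78

Borda scores:
  Frank: 4·2 + 8·2 + 2·3 + 13·0 + 9·2 = 48
  Carol: 4·3 + 8·3 + 2·0 + 13·2 + 9·0 = 62
  Grace: 4·0 + 8·1 + 2·2 + 13·3 + 9·3 = 78
  Eve: 4·1 + 8·0 + 2·1 + 13·1 + 9·1 = 28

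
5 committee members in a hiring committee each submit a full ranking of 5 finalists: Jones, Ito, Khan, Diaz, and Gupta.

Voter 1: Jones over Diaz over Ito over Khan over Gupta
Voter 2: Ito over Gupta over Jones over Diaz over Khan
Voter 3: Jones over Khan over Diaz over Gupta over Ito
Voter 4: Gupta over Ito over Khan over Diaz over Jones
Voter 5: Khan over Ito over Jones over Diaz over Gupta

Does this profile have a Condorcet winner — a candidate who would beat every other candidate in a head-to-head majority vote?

Yes

Head-to-head results (5 voters total):
Jones vs Ito: Ito wins 3–2.
Jones vs Khan: Jones wins 3–2.
Jones vs Diaz: Jones wins 4–1.
Jones vs Gupta: Jones wins 3–2.
Ito vs Khan: Ito wins 3–2.
Ito vs Diaz: Ito wins 3–2.
Ito vs Gupta: Ito wins 3–2.
Khan vs Diaz: Khan wins 3–2.
Khan vs Gupta: Khan wins 3–2.
Diaz vs Gupta: Diaz wins 3–2.
Ito beats each rival — Jones (3–2), Khan (3–2), Diaz (3–2), Gupta (3–2) — so Ito is the Condorcet winner.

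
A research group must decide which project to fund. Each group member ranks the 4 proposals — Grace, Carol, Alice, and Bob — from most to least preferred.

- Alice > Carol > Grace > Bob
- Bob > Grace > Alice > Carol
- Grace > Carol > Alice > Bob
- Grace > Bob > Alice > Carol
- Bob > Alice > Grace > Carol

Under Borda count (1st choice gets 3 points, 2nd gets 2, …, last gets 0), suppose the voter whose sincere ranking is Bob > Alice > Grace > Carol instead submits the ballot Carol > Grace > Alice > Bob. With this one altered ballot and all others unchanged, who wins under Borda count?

Grace

Borda totals with the altered ballot: Grace 11, Carol 7, Alice 7, Bob 5.
The winner is unchanged: still Grace.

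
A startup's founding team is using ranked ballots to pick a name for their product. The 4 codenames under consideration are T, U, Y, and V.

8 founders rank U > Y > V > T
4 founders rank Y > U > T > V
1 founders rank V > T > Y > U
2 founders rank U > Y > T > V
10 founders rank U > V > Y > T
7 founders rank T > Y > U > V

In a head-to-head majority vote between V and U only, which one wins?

Ballots ranking V above U: 1.
Ballots ranking U above V: 8+4+2+10+7 = 31.
U wins the head-to-head, 31–1.

U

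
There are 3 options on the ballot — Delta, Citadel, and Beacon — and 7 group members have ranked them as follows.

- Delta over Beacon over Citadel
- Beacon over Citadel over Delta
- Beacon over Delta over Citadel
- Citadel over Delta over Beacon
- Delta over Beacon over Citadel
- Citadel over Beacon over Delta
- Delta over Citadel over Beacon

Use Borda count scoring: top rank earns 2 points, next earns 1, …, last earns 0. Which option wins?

Borda scores:
  Delta: 2 + 0 + 1 + 1 + 2 + 0 + 2 = 8
  Citadel: 0 + 1 + 0 + 2 + 0 + 2 + 1 = 6
  Beacon: 1 + 2 + 2 + 0 + 1 + 1 + 0 = 7
Delta has the highest total.

Delta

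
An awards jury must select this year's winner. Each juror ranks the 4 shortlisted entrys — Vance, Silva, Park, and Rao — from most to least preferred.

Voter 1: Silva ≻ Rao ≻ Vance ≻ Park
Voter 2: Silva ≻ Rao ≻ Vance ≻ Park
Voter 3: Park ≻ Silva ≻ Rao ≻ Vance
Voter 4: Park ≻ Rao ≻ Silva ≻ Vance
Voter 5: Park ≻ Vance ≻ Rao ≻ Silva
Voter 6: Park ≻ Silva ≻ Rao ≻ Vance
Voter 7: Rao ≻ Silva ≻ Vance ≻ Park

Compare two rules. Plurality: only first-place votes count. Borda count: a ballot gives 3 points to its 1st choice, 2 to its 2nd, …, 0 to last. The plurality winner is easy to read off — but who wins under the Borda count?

Silva

Plurality first-place counts: Vance 0, Silva 2, Park 4, Rao 1 → Park.
Borda totals: Vance 5, Silva 13, Park 12, Rao 12 → Silva.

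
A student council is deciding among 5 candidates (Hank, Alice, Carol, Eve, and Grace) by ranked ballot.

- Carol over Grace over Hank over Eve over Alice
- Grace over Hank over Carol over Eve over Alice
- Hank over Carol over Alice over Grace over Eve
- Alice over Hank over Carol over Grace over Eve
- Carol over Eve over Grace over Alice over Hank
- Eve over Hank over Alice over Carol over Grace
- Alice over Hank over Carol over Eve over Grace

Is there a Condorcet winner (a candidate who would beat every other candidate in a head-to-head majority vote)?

Yes

Head-to-head results (7 voters total):
Hank vs Alice: Hank wins 4–3.
Hank vs Carol: Hank wins 5–2.
Hank vs Eve: Hank wins 5–2.
Hank vs Grace: Hank wins 4–3.
Alice vs Carol: Carol wins 4–3.
Alice vs Eve: Eve wins 4–3.
Alice vs Grace: Alice wins 4–3.
Carol vs Eve: Carol wins 6–1.
Carol vs Grace: Carol wins 6–1.
Eve vs Grace: Grace wins 4–3.
Hank beats each rival — Alice (4–3), Carol (5–2), Eve (5–2), Grace (4–3) — so Hank is the Condorcet winner.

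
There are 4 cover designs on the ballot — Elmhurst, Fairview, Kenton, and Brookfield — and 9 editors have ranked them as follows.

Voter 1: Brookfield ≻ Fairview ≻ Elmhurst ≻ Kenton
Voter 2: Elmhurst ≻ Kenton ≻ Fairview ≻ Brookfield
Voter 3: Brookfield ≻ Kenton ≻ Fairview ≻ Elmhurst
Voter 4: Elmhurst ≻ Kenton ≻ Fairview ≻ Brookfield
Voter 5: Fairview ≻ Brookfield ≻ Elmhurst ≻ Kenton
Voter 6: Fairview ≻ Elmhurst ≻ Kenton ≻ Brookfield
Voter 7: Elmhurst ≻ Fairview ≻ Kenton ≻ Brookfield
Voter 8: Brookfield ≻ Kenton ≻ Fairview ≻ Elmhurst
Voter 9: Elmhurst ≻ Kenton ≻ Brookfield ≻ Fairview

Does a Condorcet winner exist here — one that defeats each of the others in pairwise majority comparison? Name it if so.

Head-to-head results (9 voters total):
Elmhurst vs Fairview: Fairview wins 5–4.
Elmhurst vs Kenton: Elmhurst wins 7–2.
Elmhurst vs Brookfield: Elmhurst wins 5–4.
Fairview vs Kenton: Kenton wins 5–4.
Fairview vs Brookfield: Fairview wins 5–4.
Kenton vs Brookfield: Kenton wins 5–4.
No candidate beats all others: Elmhurst beats Kenton beats Fairview beats Elmhurst, a majority cycle.

No Condorcet winner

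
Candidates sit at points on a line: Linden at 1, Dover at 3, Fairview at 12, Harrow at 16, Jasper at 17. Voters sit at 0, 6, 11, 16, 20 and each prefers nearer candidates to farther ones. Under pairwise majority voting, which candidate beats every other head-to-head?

With single-peaked preferences on a line, the Condorcet winner is the candidate closest to the median voter.
The median voter (position 11) is closest to Fairview at 12.
Check: Fairview vs Jasper — voters closer to Fairview: 3 of 5.

Fairview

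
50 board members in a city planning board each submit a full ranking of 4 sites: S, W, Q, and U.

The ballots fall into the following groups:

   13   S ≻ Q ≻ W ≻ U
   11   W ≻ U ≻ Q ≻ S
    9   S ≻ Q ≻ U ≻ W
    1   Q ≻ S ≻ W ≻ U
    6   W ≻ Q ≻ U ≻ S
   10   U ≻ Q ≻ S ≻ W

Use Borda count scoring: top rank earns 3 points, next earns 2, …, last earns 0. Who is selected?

Q

Borda scores:
  S: 13·3 + 11·0 + 9·3 + 2 + 6·0 + 10·1 = 78
  W: 13·1 + 11·3 + 9·0 + 1 + 6·3 + 10·0 = 65
  Q: 13·2 + 11·1 + 9·2 + 3 + 6·2 + 10·2 = 90
  U: 13·0 + 11·2 + 9·1 + 0 + 6·1 + 10·3 = 67
Q has the highest total.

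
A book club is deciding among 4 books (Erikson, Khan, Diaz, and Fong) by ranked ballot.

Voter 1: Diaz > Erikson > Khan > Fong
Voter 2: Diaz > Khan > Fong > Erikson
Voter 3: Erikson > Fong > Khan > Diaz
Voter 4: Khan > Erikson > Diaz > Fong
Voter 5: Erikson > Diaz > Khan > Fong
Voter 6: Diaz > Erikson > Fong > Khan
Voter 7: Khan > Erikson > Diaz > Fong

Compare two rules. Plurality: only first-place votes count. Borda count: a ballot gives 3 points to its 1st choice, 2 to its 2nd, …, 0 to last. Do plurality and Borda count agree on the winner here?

Plurality first-place counts: Erikson 2, Khan 2, Diaz 3, Fong 0 → Diaz.
Borda totals: Erikson 14, Khan 11, Diaz 13, Fong 4 → Erikson.
The two rules disagree: plurality picks Diaz, Borda picks Erikson.

No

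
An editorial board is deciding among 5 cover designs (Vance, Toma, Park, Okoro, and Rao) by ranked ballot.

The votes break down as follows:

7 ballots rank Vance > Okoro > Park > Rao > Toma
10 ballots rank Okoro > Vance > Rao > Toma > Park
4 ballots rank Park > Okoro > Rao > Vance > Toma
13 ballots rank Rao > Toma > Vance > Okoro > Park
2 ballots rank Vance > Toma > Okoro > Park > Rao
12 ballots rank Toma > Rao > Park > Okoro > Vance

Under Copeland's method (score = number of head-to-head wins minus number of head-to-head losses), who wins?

Rao

Pairwise results:
  Vance vs Toma: Toma wins 25–23.
  Vance vs Park: Vance wins 32–16.
  Vance vs Okoro: Okoro wins 26–22.
  Vance vs Rao: Rao wins 29–19.
  Toma vs Park: Toma wins 37–11.
  Toma vs Okoro: Toma wins 27–21.
  Toma vs Rao: Rao wins 34–14.
  Park vs Okoro: Okoro wins 32–16.
  Park vs Rao: Rao wins 35–13.
  Okoro vs Rao: Rao wins 25–23.
Copeland scores (wins − losses):
  Vance: 1 − 3 = -2
  Toma: 3 − 1 = 2
  Park: 0 − 4 = -4
  Okoro: 2 − 2 = 0
  Rao: 4 − 0 = 4
Rao has the best Copeland score.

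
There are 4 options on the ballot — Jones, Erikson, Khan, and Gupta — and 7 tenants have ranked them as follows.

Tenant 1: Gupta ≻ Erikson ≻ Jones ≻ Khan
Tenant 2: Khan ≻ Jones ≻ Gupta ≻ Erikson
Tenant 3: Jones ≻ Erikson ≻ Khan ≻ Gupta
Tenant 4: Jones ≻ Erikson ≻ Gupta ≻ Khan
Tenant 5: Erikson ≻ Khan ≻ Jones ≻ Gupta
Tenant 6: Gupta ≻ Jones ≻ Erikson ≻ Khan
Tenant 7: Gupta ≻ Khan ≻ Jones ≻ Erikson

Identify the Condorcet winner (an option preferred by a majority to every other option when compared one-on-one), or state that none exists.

Jones

Head-to-head results (7 voters total):
Jones vs Erikson: Jones wins 5–2.
Jones vs Khan: Jones wins 4–3.
Jones vs Gupta: Jones wins 4–3.
Erikson vs Khan: Erikson wins 5–2.
Erikson vs Gupta: Gupta wins 4–3.
Khan vs Gupta: Gupta wins 4–3.
Jones beats each rival — Erikson (5–2), Khan (4–3), Gupta (4–3) — so Jones is the Condorcet winner.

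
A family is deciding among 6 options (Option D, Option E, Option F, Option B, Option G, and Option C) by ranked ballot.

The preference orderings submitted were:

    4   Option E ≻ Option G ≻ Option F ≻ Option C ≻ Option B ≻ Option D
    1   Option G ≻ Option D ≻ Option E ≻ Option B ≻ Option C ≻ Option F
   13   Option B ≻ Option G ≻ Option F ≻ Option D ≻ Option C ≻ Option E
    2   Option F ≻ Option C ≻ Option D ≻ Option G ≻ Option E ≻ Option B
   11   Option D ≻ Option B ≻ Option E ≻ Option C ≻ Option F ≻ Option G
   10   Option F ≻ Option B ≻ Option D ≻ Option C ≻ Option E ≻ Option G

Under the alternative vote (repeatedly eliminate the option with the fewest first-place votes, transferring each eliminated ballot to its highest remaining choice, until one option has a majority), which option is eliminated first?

Round 1: Option B 13, Option F 12, Option D 11, Option E 4, Option G 1, Option C 0. Option C has the fewest and is eliminated.
Round 2: Option B 13, Option F 12, Option D 11, Option E 4, Option G 1. Option G has the fewest and is eliminated.
Round 3: Option B 13, Option D 12, Option F 12, Option E 4. Option E has the fewest and is eliminated.
Round 4: Option F 16, Option B 13, Option D 12. Option D has the fewest and is eliminated.
Round 5: Option B 25, Option F 16. Option B has a majority.

Option C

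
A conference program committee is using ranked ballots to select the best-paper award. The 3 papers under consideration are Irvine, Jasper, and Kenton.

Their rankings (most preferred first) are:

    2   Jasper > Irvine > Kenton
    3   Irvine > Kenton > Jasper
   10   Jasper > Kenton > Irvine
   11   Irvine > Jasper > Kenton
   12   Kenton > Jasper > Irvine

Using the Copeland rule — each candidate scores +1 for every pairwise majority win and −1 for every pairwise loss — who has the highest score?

Jasper

Pairwise results:
  Irvine vs Jasper: Jasper wins 24–14.
  Irvine vs Kenton: Kenton wins 22–16.
  Jasper vs Kenton: Jasper wins 23–15.
Copeland scores (wins − losses):
  Irvine: 0 − 2 = -2
  Jasper: 2 − 0 = 2
  Kenton: 1 − 1 = 0
Jasper has the best Copeland score.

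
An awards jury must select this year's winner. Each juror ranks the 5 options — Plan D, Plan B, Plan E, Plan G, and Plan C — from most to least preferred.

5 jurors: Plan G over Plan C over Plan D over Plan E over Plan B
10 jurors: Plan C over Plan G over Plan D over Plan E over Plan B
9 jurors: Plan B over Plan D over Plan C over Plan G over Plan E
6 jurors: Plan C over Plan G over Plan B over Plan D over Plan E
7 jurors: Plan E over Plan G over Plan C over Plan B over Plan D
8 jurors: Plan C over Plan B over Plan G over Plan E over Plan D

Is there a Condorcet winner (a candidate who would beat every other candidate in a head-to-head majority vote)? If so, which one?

Head-to-head results (45 voters total):
Plan D vs Plan B: Plan B wins 30–15.
Plan D vs Plan E: Plan D wins 30–15.
Plan D vs Plan G: Plan G wins 36–9.
Plan D vs Plan C: Plan C wins 36–9.
Plan B vs Plan E: Plan B wins 23–22.
Plan B vs Plan G: Plan G wins 28–17.
Plan B vs Plan C: Plan C wins 36–9.
Plan E vs Plan G: Plan G wins 38–7.
Plan E vs Plan C: Plan C wins 38–7.
Plan G vs Plan C: Plan C wins 33–12.
Plan C beats each rival — Plan D (36–9), Plan B (36–9), Plan E (38–7), Plan G (33–12) — so Plan C is the Condorcet winner.

Plan C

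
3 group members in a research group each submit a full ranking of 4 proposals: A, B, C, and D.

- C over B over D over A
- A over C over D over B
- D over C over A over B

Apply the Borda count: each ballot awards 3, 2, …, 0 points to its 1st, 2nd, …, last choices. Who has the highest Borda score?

C

Borda scores:
  A: 0 + 3 + 1 = 4
  B: 2 + 0 + 0 = 2
  C: 3 + 2 + 2 = 7
  D: 1 + 1 + 3 = 5
C has the highest total.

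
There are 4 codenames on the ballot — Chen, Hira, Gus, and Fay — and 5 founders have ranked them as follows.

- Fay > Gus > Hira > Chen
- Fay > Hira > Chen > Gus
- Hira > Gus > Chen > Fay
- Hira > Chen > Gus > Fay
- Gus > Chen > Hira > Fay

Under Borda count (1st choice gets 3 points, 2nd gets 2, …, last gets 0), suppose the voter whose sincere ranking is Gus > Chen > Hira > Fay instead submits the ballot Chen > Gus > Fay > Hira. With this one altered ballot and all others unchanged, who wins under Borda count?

Hira

Borda totals with the altered ballot: Chen 7, Hira 9, Gus 7, Fay 7.
The winner is unchanged: still Hira.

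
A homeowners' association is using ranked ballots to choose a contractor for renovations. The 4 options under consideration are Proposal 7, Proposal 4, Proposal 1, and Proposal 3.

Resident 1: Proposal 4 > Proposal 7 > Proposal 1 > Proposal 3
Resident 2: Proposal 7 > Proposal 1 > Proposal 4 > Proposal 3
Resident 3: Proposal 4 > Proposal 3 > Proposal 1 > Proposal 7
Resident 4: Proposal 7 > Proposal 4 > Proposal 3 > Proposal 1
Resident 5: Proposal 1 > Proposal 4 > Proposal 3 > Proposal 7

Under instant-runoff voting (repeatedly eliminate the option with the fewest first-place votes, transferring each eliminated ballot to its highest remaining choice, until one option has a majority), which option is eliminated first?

Round 1: Proposal 7 2, Proposal 4 2, Proposal 1 1, Proposal 3 0. Proposal 3 has the fewest and is eliminated.
Round 2: Proposal 7 2, Proposal 4 2, Proposal 1 1. Proposal 1 has the fewest and is eliminated.
Round 3: Proposal 4 3, Proposal 7 2. Proposal 4 has a majority.

Proposal 3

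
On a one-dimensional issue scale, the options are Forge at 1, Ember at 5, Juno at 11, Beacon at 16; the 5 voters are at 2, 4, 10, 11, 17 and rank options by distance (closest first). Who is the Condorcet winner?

With single-peaked preferences on a line, the Condorcet winner is the candidate closest to the median voter.
The median voter (position 10) is closest to Juno at 11.
Check: Juno vs Beacon — voters closer to Juno: 4 of 5.

Juno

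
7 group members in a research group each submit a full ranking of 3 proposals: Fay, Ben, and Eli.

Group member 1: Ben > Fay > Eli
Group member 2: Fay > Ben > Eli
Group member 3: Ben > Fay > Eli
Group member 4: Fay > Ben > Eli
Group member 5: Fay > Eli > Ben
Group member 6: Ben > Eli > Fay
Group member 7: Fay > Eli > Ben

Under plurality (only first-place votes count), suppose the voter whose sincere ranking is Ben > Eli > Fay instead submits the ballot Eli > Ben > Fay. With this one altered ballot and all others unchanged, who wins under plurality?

Fay

First-place totals with the altered ballot: Fay 4, Ben 2, Eli 1.
The winner is unchanged: still Fay.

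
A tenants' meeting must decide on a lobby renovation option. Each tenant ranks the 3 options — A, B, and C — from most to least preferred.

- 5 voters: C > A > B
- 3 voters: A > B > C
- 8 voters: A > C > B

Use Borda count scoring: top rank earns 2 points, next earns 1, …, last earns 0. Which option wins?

Borda scores:
  A: 5·1 + 3·2 + 8·2 = 27
  B: 5·0 + 3·1 + 8·0 = 3
  C: 5·2 + 3·0 + 8·1 = 18
A has the highest total.

A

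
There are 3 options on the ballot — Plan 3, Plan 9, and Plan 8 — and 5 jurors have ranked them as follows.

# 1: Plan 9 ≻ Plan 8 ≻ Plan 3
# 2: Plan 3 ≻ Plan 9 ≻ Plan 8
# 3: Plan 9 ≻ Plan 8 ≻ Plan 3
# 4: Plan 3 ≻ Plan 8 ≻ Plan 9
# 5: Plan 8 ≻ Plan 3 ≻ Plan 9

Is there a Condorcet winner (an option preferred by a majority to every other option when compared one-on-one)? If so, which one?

There is no Condorcet winner

Head-to-head results (5 voters total):
Plan 3 vs Plan 9: Plan 3 wins 3–2.
Plan 3 vs Plan 8: Plan 8 wins 3–2.
Plan 9 vs Plan 8: Plan 9 wins 3–2.
No candidate beats all others: Plan 3 beats Plan 9 beats Plan 8 beats Plan 3, a majority cycle.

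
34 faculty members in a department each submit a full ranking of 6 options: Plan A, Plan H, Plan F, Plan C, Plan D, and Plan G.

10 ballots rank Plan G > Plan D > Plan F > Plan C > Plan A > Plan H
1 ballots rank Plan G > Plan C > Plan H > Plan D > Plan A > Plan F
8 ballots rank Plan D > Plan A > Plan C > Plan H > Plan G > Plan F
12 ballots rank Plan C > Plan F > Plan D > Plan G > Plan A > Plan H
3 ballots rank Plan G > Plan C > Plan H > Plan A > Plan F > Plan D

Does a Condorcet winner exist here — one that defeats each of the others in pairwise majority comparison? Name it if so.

Plan D

Head-to-head results (34 voters total):
Plan A vs Plan H: Plan A wins 30–4.
Plan A vs Plan F: Plan F wins 22–12.
Plan A vs Plan C: Plan C wins 26–8.
Plan A vs Plan D: Plan D wins 31–3.
Plan A vs Plan G: Plan G wins 26–8.
Plan H vs Plan F: Plan F wins 22–12.
Plan H vs Plan C: Plan C wins 34–0.
Plan H vs Plan D: Plan D wins 30–4.
Plan H vs Plan G: Plan G wins 26–8.
Plan F vs Plan C: Plan C wins 24–10.
Plan F vs Plan D: Plan D wins 19–15.
Plan F vs Plan G: Plan G wins 22–12.
Plan C vs Plan D: Plan D wins 18–16.
Plan C vs Plan G: Plan C wins 20–14.
Plan D vs Plan G: Plan D wins 20–14.
Plan D beats each rival — Plan A (31–3), Plan H (30–4), Plan F (19–15), Plan C (18–16), Plan G (20–14) — so Plan D is the Condorcet winner.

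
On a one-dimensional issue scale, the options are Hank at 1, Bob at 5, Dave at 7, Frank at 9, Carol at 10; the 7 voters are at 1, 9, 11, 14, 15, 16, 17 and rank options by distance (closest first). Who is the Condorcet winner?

With single-peaked preferences on a line, the Condorcet winner is the candidate closest to the median voter.
The median voter (position 14) is closest to Carol at 10.
Check: Carol vs Bob — voters closer to Carol: 6 of 7.

Carol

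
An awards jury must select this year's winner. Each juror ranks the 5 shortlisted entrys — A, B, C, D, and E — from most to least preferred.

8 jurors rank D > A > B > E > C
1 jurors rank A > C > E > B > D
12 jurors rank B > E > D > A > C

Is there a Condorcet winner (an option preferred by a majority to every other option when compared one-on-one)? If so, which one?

Head-to-head results (21 voters total):
A vs B: B wins 12–9.
A vs C: A wins 21–0.
A vs D: D wins 20–1.
A vs E: E wins 12–9.
B vs C: B wins 20–1.
B vs D: B wins 13–8.
B vs E: B wins 20–1.
C vs D: D wins 20–1.
C vs E: E wins 20–1.
D vs E: E wins 13–8.
B beats each rival — A (12–9), C (20–1), D (13–8), E (20–1) — so B is the Condorcet winner.

B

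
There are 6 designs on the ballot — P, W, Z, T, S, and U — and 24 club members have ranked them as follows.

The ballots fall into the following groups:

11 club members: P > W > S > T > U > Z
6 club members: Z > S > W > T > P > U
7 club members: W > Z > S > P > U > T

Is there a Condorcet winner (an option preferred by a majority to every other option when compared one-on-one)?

Yes

Head-to-head results (24 voters total):
P vs W: W wins 13–11.
P vs Z: Z wins 13–11.
P vs T: P wins 18–6.
P vs S: S wins 13–11.
P vs U: P wins 24–0.
W vs Z: W wins 18–6.
W vs T: W wins 24–0.
W vs S: W wins 18–6.
W vs U: W wins 24–0.
Z vs T: Z wins 13–11.
Z vs S: Z wins 13–11.
Z vs U: Z wins 13–11.
T vs S: S wins 24–0.
T vs U: T wins 17–7.
S vs U: S wins 24–0.
W beats each rival — P (13–11), Z (18–6), T (24–0), S (18–6), U (24–0) — so W is the Condorcet winner.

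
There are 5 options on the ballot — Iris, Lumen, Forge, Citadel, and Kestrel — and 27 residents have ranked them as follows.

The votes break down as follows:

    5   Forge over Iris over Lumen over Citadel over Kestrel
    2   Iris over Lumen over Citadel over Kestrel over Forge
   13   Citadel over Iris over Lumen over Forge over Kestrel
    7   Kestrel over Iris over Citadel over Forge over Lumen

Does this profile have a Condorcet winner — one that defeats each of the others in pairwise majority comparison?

Head-to-head results (27 voters total):
Iris vs Lumen: Iris wins 27–0.
Iris vs Forge: Iris wins 22–5.
Iris vs Citadel: Iris wins 14–13.
Iris vs Kestrel: Iris wins 20–7.
Lumen vs Forge: Lumen wins 15–12.
Lumen vs Citadel: Citadel wins 20–7.
Lumen vs Kestrel: Lumen wins 20–7.
Forge vs Citadel: Citadel wins 22–5.
Forge vs Kestrel: Forge wins 18–9.
Citadel vs Kestrel: Citadel wins 20–7.
Iris beats each rival — Lumen (27–0), Forge (22–5), Citadel (14–13), Kestrel (20–7) — so Iris is the Condorcet winner.

Yes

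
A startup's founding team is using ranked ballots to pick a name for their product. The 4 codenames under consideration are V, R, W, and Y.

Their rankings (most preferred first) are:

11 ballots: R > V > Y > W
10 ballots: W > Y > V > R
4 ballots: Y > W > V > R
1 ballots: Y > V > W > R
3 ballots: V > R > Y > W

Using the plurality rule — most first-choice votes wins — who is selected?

First-place vote totals:
  V: 3
  R: 11
  W: 10
  Y: 5
R has the most first-place votes.

R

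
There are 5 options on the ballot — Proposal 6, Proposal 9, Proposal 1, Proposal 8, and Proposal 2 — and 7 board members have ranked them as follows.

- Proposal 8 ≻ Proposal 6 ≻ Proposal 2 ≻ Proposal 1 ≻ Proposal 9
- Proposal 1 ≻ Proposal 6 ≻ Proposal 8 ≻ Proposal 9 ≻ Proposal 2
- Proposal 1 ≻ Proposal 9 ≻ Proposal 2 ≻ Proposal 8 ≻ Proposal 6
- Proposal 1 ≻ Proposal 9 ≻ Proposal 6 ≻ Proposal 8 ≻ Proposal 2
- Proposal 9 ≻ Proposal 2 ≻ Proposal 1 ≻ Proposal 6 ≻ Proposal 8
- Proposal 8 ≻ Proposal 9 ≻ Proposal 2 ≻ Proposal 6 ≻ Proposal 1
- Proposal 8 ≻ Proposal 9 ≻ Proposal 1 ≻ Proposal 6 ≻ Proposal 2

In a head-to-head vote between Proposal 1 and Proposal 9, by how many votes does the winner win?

1

Ballots ranking Proposal 1 above Proposal 9: 4.
Ballots ranking Proposal 9 above Proposal 1: 3.
Proposal 1 wins 4–3, a margin of 1.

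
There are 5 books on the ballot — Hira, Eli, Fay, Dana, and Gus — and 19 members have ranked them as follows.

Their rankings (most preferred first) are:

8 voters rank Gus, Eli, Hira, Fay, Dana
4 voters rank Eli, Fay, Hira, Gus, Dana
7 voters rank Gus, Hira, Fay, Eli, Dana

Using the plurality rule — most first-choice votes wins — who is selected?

First-place vote totals:
  Hira: 0
  Eli: 4
  Fay: 0
  Dana: 0
  Gus: 15
Gus has the most first-place votes.

Gus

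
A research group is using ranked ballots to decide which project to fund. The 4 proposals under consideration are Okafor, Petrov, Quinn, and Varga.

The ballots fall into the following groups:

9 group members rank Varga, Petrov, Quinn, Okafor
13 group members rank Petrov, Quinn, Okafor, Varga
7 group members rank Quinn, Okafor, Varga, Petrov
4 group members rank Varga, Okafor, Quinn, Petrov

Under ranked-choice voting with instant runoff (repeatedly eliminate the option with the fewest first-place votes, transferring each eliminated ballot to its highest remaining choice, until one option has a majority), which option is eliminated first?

Round 1: Petrov 13, Varga 13, Quinn 7, Okafor 0. Okafor has the fewest and is eliminated.
Round 2: Petrov 13, Varga 13, Quinn 7. Quinn has the fewest and is eliminated.
Round 3: Varga 20, Petrov 13. Varga has a majority.

Okafor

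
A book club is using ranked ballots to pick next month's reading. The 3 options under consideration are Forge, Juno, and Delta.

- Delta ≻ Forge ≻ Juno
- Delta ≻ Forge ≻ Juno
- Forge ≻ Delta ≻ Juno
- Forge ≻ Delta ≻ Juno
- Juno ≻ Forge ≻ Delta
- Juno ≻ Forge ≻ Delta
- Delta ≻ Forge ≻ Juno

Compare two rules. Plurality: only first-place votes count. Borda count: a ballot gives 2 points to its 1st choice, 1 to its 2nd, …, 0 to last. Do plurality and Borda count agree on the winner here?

Plurality first-place counts: Forge 2, Juno 2, Delta 3 → Delta.
Borda totals: Forge 9, Juno 4, Delta 8 → Forge.
The two rules disagree: plurality picks Delta, Borda picks Forge.

No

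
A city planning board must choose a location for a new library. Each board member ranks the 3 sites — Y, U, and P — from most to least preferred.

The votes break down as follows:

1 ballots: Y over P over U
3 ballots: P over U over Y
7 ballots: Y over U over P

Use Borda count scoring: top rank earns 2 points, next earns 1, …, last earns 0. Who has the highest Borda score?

Borda scores:
  Y: 2 + 3·0 + 7·2 = 16
  U: 0 + 3·1 + 7·1 = 10
  P: 1 + 3·2 + 7·0 = 7
Y has the highest total.

Y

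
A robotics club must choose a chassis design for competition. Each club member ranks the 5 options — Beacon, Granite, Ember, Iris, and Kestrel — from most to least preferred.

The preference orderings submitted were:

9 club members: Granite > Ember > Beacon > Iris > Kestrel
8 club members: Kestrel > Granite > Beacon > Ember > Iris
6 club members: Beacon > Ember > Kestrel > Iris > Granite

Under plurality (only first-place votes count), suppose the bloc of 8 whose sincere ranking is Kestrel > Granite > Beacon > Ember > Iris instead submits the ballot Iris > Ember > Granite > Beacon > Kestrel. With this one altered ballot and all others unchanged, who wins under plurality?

First-place totals with the altered ballot: Beacon 6, Granite 9, Ember 0, Iris 8, Kestrel 0.
The winner is unchanged: still Granite.

Granite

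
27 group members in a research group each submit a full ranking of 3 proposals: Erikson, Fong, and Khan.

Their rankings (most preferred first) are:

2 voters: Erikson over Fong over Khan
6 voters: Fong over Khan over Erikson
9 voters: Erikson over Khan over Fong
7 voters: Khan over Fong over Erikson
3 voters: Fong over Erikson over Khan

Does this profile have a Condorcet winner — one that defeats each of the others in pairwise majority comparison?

No

Head-to-head results (27 voters total):
Erikson vs Fong: Fong wins 16–11.
Erikson vs Khan: Erikson wins 14–13.
Fong vs Khan: Khan wins 16–11.
No candidate beats all others: Erikson beats Khan beats Fong beats Erikson, a majority cycle.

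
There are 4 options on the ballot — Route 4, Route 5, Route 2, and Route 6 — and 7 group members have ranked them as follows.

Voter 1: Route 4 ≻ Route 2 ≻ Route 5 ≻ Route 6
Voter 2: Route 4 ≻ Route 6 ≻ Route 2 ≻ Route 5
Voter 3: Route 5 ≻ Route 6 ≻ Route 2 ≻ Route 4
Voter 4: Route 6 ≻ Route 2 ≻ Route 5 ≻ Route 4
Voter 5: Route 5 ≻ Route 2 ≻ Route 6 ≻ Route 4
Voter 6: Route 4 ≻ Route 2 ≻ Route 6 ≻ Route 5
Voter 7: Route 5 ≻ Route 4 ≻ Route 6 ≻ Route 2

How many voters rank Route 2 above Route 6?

Ballots ranking Route 2 above Route 6: 3.
Ballots ranking Route 6 above Route 2: 4.
So 3 of 7 voters prefer Route 2 to Route 6.

3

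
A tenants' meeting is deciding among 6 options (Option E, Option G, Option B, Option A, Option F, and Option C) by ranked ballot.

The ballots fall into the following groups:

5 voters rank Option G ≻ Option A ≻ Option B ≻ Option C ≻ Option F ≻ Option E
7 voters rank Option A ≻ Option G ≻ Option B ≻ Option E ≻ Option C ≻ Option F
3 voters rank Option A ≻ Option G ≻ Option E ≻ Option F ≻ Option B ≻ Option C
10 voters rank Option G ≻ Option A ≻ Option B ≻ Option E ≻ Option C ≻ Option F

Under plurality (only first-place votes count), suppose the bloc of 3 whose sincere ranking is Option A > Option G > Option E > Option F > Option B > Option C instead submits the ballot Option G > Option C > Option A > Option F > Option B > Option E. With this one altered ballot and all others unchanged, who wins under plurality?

First-place totals with the altered ballot: Option E 0, Option G 18, Option B 0, Option A 7, Option F 0, Option C 0.
The winner is unchanged: still Option G.

Option G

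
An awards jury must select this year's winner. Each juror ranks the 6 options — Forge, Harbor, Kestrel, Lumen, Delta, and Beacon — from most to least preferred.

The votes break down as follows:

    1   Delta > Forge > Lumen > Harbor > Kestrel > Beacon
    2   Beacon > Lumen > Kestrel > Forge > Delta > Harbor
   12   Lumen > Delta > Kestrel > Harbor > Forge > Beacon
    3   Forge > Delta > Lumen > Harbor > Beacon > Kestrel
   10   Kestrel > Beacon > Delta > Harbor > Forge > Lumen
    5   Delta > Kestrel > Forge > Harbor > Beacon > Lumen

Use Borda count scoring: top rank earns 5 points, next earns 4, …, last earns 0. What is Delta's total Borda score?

122

Borda scores:
  Forge: 4 + 2·2 + 12·1 + 3·5 + 10·1 + 5·3 = 60
  Harbor: 2 + 2·0 + 12·2 + 3·2 + 10·2 + 5·2 = 62
  Kestrel: 1 + 2·3 + 12·3 + 3·0 + 10·5 + 5·4 = 113
  Lumen: 3 + 2·4 + 12·5 + 3·3 + 10·0 + 5·0 = 80
  Delta: 5 + 2·1 + 12·4 + 3·4 + 10·3 + 5·5 = 122
  Beacon: 0 + 2·5 + 12·0 + 3·1 + 10·4 + 5·1 = 58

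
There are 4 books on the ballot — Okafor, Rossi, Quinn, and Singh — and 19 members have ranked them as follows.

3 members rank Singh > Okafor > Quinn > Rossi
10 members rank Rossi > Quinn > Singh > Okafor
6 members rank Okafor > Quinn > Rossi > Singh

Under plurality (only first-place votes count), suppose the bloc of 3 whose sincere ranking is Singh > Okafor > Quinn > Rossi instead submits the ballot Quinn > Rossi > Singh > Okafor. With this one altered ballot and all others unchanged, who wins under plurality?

First-place totals with the altered ballot: Okafor 6, Rossi 10, Quinn 3, Singh 0.
The winner is unchanged: still Rossi.

Rossi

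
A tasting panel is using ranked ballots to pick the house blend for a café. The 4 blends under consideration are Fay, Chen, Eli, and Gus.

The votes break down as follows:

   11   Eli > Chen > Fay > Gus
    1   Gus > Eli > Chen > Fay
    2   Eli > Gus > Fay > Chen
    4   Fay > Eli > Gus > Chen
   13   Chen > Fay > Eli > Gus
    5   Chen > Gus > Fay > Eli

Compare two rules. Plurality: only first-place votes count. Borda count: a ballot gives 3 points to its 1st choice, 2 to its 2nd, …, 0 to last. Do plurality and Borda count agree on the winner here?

Yes

Plurality first-place counts: Fay 4, Chen 18, Eli 13, Gus 1 → Chen.
Borda totals: Fay 56, Chen 77, Eli 62, Gus 21 → Chen.
The two rules agree on Chen.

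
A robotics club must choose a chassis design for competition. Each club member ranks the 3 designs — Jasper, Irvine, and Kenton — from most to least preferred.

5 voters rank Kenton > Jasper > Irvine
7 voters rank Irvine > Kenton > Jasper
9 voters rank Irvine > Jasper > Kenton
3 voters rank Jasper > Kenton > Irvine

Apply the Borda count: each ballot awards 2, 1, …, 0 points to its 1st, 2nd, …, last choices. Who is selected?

Borda scores:
  Jasper: 5·1 + 7·0 + 9·1 + 3·2 = 20
  Irvine: 5·0 + 7·2 + 9·2 + 3·0 = 32
  Kenton: 5·2 + 7·1 + 9·0 + 3·1 = 20
Irvine has the highest total.

Irvine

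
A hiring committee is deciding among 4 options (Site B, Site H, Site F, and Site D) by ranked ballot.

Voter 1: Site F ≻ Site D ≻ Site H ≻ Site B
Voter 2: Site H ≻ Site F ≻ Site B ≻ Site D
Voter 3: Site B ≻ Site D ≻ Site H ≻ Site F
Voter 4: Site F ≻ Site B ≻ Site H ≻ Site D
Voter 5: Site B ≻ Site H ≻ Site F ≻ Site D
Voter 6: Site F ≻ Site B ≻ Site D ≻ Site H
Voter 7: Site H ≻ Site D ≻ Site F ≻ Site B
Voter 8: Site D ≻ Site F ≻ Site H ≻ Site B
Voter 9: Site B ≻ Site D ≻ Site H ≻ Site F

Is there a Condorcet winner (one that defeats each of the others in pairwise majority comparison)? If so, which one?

There is no Condorcet winner

Head-to-head results (9 voters total):
Site B vs Site H: Site B wins 5–4.
Site B vs Site F: Site F wins 6–3.
Site B vs Site D: Site B wins 6–3.
Site H vs Site F: Site H wins 5–4.
Site H vs Site D: Site D wins 5–4.
Site F vs Site D: Site F wins 5–4.
No candidate beats all others: Site B beats Site H beats Site F beats Site B, a majority cycle.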